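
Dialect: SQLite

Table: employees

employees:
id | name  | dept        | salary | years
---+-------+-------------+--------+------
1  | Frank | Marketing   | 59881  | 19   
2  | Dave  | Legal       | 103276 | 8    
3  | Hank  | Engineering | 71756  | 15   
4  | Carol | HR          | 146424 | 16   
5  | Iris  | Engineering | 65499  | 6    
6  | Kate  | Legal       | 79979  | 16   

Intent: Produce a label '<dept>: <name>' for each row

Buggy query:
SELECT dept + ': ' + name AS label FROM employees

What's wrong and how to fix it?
Bug: SQLite uses || for string concatenation; + coerces text to numbers (yielding 0)

Fix: Use the || operator for string concatenation

Corrected query:
SELECT dept || ': ' || name AS label FROM employees

Result:
label            
-----------------
Marketing: Frank 
Legal: Dave      
Engineering: Hank
HR: Carol        
Engineering: Iris
Legal: Kate      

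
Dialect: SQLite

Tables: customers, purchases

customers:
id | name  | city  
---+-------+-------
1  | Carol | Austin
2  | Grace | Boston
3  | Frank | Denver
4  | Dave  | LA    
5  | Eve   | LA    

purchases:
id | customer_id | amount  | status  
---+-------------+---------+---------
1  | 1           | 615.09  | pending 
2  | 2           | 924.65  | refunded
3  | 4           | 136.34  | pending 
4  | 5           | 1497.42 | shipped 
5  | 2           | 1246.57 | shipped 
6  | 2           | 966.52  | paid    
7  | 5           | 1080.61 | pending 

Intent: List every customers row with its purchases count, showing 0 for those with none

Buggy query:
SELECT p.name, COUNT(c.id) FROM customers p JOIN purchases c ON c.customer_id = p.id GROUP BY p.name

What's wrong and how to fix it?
Bug: An inner join excludes parents with zero children

Fix: Switch to LEFT JOIN to retain unmatched parent rows

Corrected query:
SELECT p.name, COUNT(c.id) FROM customers p LEFT JOIN purchases c ON c.customer_id = p.id GROUP BY p.name

Result:
name  | COUNT(c.id)
------+------------
Carol | 1          
Dave  | 1          
Eve   | 2          
Frank | 0          
Grace | 3          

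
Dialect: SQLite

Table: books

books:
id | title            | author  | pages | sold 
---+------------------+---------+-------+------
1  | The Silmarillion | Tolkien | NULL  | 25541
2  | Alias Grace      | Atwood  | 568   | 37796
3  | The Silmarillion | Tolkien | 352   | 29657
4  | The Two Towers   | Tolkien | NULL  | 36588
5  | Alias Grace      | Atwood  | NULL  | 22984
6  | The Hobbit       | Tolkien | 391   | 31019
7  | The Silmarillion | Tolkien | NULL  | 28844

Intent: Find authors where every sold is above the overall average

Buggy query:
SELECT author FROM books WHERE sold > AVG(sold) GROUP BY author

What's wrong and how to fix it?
Bug: AVG() is an aggregate; it can't sit directly in WHERE

Fix: Compute the overall average in a scalar subquery and compare each group's MIN against it in HAVING

Corrected query:
SELECT author FROM books GROUP BY author HAVING MIN(sold) > (SELECT AVG(sold) FROM books)

Result:
(no rows)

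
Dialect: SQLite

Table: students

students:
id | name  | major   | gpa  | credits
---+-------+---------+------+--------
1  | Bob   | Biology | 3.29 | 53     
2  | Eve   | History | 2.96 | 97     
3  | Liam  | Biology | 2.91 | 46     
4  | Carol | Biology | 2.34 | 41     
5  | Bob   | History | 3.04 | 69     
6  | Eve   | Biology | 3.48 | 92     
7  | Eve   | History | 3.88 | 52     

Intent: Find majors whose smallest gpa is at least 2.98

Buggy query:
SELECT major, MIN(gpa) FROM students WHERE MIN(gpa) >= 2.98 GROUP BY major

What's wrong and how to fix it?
Bug: Aggregates like MIN are computed per group after WHERE runs

Fix: Replace WHERE with HAVING after the GROUP BY

Corrected query:
SELECT major, MIN(gpa) FROM students GROUP BY major HAVING MIN(gpa) >= 2.98

Result:
(no rows)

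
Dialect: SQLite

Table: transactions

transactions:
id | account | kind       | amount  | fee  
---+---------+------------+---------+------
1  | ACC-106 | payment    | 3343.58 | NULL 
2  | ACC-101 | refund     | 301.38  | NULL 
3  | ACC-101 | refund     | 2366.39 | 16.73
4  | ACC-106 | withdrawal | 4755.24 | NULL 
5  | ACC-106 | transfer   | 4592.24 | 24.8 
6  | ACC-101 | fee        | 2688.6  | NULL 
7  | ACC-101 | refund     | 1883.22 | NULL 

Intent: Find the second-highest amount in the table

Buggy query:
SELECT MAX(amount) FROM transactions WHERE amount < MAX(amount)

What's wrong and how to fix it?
Bug: MAX(amount) on the right of the comparison is an aggregate-in-WHERE error

Fix: Put the inner MAX in a scalar subquery

Corrected query:
SELECT MAX(amount) FROM transactions WHERE amount < (SELECT MAX(amount) FROM transactions)

Result:
MAX(amount)
-----------
4592.24    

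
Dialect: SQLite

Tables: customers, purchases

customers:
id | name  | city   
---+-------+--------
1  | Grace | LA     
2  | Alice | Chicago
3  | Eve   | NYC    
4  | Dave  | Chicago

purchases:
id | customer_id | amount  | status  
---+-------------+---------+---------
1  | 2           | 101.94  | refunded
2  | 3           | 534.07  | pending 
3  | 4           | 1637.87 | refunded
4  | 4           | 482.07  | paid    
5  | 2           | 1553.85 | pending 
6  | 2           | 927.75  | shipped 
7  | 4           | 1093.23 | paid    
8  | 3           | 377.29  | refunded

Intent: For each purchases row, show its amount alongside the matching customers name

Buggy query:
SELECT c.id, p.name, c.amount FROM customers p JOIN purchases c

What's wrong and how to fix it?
Bug: Missing join condition: each purchases row is matched to all customers rows instead of just its own

Fix: Add ON c.customer_id = p.id to the JOIN

Corrected query:
SELECT c.id, p.name, c.amount FROM customers p JOIN purchases c ON c.customer_id = p.id

Result:
id | name  | amount 
---+-------+--------
1  | Alice | 101.94 
2  | Eve   | 534.07 
3  | Dave  | 1637.87
4  | Dave  | 482.07 
5  | Alice | 1553.85
6  | Alice | 927.75 
7  | Dave  | 1093.23
8  | Eve   | 377.29 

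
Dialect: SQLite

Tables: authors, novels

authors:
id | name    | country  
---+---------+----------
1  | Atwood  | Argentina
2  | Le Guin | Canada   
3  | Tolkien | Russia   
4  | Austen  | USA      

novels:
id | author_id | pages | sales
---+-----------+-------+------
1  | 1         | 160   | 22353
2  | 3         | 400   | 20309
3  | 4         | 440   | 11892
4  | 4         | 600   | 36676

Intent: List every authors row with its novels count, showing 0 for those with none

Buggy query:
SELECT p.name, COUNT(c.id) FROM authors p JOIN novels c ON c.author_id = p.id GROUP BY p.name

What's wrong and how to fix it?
Bug: An inner join excludes parents with zero children

Fix: Use LEFT JOIN so parents without children still appear (COUNT(c.id) gives 0)

Corrected query:
SELECT p.name, COUNT(c.id) FROM authors p LEFT JOIN novels c ON c.author_id = p.id GROUP BY p.name

Result:
name    | COUNT(c.id)
--------+------------
Atwood  | 1          
Austen  | 2          
Le Guin | 0          
Tolkien | 1          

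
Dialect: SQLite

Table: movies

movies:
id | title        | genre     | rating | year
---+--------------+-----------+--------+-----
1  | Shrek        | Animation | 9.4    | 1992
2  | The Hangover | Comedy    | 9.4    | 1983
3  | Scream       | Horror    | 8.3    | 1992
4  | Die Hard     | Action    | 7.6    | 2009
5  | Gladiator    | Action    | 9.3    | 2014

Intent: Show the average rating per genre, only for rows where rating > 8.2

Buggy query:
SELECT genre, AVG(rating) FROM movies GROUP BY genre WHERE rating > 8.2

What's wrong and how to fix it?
Bug: WHERE cannot follow GROUP BY

Fix: Move the WHERE clause before GROUP BY

Corrected query:
SELECT genre, AVG(rating) FROM movies WHERE rating > 8.2 GROUP BY genre

Result:
genre     | AVG(rating)
----------+------------
Action    | 9.3        
Animation | 9.4        
Comedy    | 9.4        
Horror    | 8.3        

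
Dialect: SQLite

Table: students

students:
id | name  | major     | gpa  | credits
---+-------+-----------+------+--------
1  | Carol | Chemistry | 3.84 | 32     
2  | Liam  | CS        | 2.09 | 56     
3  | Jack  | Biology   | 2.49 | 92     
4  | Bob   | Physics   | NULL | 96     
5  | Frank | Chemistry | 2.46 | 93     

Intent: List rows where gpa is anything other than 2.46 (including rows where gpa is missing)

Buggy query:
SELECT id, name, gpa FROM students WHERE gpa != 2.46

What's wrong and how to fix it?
Bug: Inequality against NULL is unknown, not true; rows with NULL are dropped

Fix: Handle NULL separately with IS NULL alongside the inequality

Corrected query:
SELECT id, name, gpa FROM students WHERE gpa != 2.46 OR gpa IS NULL

Result:
id | name  | gpa 
---+-------+-----
1  | Carol | 3.84
2  | Liam  | 2.09
3  | Jack  | 2.49
4  | Bob   | NULL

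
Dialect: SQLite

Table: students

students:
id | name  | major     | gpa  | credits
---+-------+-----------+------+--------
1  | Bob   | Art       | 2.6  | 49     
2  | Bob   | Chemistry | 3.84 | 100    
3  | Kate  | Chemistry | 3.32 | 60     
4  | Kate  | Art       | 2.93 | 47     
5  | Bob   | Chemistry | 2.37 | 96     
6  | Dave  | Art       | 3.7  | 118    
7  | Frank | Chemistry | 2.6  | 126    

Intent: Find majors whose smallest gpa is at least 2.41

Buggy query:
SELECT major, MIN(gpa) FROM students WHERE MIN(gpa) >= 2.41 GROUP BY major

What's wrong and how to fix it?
Bug: Aggregates like MIN are computed per group after WHERE runs

Fix: Replace WHERE with HAVING after the GROUP BY

Corrected query:
SELECT major, MIN(gpa) FROM students GROUP BY major HAVING MIN(gpa) >= 2.41

Result:
major | MIN(gpa)
------+---------
Art   | 2.6     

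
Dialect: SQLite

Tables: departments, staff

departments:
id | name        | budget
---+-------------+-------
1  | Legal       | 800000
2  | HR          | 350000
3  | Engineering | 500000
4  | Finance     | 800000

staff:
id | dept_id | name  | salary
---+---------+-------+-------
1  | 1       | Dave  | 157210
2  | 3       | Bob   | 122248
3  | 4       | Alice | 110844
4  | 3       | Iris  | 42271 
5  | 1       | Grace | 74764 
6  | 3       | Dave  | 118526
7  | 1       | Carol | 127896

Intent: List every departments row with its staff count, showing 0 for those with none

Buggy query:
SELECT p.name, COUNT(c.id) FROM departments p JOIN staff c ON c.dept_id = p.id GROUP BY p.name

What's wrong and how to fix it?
Bug: An inner join excludes parents with zero children

Fix: Switch to LEFT JOIN to retain unmatched parent rows

Corrected query:
SELECT p.name, COUNT(c.id) FROM departments p LEFT JOIN staff c ON c.dept_id = p.id GROUP BY p.name

Result:
name        | COUNT(c.id)
------------+------------
Engineering | 3          
Finance     | 1          
HR          | 0          
Legal       | 3          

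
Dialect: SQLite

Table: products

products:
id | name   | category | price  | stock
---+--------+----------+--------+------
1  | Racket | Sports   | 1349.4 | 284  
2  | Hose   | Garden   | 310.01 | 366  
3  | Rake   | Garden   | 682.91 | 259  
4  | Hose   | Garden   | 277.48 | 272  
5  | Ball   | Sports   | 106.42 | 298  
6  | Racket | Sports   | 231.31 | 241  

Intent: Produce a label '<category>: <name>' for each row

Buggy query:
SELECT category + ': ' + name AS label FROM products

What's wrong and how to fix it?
Bug: '+' is numeric addition; on text columns SQLite converts them to 0 instead of concatenating

Fix: Replace + with || to concatenate text

Corrected query:
SELECT category || ': ' || name AS label FROM products

Result:
label         
--------------
Sports: Racket
Garden: Hose  
Garden: Rake  
Garden: Hose  
Sports: Ball  
Sports: Racket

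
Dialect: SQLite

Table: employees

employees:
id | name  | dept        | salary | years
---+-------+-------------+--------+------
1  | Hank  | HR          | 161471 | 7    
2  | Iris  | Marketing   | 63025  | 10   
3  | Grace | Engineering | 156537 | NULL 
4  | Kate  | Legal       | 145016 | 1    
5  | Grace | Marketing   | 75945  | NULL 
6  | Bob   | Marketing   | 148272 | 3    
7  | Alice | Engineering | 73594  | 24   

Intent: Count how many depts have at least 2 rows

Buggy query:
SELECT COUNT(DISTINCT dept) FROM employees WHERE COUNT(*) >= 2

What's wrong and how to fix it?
Bug: WHERE filters individual rows, not groups, so a group-level COUNT is invalid there

Fix: Group first with HAVING COUNT(*) >= 2, then COUNT the resulting groups

Corrected query:
SELECT COUNT(*) FROM (SELECT dept FROM employees GROUP BY dept HAVING COUNT(*) >= 2)

Result:
COUNT(*)
--------
2       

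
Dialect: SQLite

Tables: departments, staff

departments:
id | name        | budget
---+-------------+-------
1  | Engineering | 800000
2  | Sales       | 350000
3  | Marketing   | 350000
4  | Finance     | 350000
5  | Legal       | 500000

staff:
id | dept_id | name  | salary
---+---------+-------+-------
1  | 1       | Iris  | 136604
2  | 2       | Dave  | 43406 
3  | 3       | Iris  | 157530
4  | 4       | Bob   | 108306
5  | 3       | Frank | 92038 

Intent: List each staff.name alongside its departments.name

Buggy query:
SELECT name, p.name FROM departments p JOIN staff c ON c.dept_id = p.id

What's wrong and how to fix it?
Bug: Both tables have a 'name' column; the unqualified reference is ambiguous

Fix: Prefix ambiguous columns with the table alias

Corrected query:
SELECT c.name, p.name FROM departments p JOIN staff c ON c.dept_id = p.id

Result:
name  | name       
------+------------
Iris  | Engineering
Dave  | Sales      
Iris  | Marketing  
Bob   | Finance    
Frank | Marketing  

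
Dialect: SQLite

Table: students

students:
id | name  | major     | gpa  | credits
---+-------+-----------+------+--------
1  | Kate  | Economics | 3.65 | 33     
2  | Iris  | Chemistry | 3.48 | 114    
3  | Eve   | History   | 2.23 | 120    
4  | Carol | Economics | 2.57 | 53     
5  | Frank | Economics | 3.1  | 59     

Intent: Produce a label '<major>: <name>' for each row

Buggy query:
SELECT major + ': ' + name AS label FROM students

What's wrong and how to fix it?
Bug: SQLite uses || for string concatenation; + coerces text to numbers (yielding 0)

Fix: Use the || operator for string concatenation

Corrected query:
SELECT major || ': ' || name AS label FROM students

Result:
label           
----------------
Economics: Kate 
Chemistry: Iris 
History: Eve    
Economics: Carol
Economics: Frank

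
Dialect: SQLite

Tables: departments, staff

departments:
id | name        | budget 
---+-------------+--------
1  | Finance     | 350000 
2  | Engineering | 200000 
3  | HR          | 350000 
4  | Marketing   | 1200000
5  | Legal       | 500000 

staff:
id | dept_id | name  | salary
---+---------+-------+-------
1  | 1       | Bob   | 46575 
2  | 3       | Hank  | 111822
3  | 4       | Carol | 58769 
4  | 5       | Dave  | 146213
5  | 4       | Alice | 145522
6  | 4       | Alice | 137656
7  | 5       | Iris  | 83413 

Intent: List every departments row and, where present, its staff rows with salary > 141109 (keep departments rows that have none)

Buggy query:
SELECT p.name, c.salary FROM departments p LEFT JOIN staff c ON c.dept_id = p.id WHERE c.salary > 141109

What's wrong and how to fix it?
Bug: Filtering c.salary in WHERE discards the NULL rows produced by LEFT JOIN, turning it into an inner join

Fix: Put 'c.salary > 141109' in the JOIN's ON clause instead of WHERE

Corrected query:
SELECT p.name, c.salary FROM departments p LEFT JOIN staff c ON c.dept_id = p.id AND c.salary > 141109

Result:
name        | salary
------------+-------
Finance     | NULL  
Engineering | NULL  
HR          | NULL  
Marketing   | 145522
Legal       | 146213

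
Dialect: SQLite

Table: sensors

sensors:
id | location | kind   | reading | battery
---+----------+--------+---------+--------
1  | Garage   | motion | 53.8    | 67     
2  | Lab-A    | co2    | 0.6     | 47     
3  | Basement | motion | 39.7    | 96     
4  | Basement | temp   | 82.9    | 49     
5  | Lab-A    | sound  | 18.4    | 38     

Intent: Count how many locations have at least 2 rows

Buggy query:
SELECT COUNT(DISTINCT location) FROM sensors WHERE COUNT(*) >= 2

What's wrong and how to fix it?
Bug: COUNT(*) cannot appear in WHERE; the per-group count doesn't exist yet

Fix: Group first with HAVING COUNT(*) >= 2, then COUNT the resulting groups

Corrected query:
SELECT COUNT(*) FROM (SELECT location FROM sensors GROUP BY location HAVING COUNT(*) >= 2)

Result:
COUNT(*)
--------
2       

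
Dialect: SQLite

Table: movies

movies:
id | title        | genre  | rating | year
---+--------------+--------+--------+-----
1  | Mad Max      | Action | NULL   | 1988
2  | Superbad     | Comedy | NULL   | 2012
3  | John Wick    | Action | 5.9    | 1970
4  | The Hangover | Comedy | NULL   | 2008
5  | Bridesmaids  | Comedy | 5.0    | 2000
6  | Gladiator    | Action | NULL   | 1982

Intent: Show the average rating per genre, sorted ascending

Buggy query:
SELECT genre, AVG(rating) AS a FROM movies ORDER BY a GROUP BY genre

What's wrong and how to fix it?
Bug: ORDER BY appears before GROUP BY; SQL clause order requires GROUP BY first

Fix: Reorder: SELECT … FROM … GROUP BY … ORDER BY …

Corrected query:
SELECT genre, AVG(rating) AS a FROM movies GROUP BY genre ORDER BY a

Result:
genre  | a  
-------+----
Comedy | 5  
Action | 5.9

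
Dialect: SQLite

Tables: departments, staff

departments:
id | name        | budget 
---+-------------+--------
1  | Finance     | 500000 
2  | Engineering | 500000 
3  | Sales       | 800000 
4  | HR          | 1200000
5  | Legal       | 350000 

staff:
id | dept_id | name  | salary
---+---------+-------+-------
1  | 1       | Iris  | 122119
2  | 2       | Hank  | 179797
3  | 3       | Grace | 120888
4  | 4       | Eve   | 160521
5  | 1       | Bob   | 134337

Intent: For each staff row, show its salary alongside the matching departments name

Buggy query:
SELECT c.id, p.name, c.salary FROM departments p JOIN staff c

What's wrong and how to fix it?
Bug: Missing join condition: each staff row is matched to all departments rows instead of just its own

Fix: Add ON c.dept_id = p.id to the JOIN

Corrected query:
SELECT c.id, p.name, c.salary FROM departments p JOIN staff c ON c.dept_id = p.id

Result:
id | name        | salary
---+-------------+-------
1  | Finance     | 122119
2  | Engineering | 179797
3  | Sales       | 120888
4  | HR          | 160521
5  | Finance     | 134337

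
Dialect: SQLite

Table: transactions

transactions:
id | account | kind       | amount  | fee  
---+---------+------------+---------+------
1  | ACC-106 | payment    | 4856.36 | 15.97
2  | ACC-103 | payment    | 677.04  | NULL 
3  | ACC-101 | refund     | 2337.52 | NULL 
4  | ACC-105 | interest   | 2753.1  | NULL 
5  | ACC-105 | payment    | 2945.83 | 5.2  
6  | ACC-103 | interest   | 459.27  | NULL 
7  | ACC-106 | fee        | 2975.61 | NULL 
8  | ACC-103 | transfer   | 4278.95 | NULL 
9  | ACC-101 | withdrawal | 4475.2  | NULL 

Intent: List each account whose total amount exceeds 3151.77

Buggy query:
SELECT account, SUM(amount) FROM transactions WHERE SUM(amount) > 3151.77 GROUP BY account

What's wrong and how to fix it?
Bug: Aggregate functions cannot appear in a WHERE clause

Fix: Use HAVING (which filters groups after aggregation) instead of WHERE

Corrected query:
SELECT account, SUM(amount) FROM transactions GROUP BY account HAVING SUM(amount) > 3151.77

Result:
account | SUM(amount)
--------+------------
ACC-101 | 6812.72    
ACC-103 | 5415.26    
ACC-105 | 5698.93    
ACC-106 | 7831.97    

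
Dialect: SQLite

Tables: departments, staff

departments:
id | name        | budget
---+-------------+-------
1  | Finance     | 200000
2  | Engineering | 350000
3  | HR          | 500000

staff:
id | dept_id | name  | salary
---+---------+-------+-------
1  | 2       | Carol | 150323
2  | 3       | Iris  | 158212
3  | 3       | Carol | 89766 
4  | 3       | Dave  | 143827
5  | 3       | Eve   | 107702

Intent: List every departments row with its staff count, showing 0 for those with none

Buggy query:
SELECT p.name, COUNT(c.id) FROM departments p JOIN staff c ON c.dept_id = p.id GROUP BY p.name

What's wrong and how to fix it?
Bug: INNER JOIN drops departments rows that have no matching staff rows

Fix: Use LEFT JOIN so parents without children still appear (COUNT(c.id) gives 0)

Corrected query:
SELECT p.name, COUNT(c.id) FROM departments p LEFT JOIN staff c ON c.dept_id = p.id GROUP BY p.name

Result:
name        | COUNT(c.id)
------------+------------
Engineering | 1          
Finance     | 0          
HR          | 4          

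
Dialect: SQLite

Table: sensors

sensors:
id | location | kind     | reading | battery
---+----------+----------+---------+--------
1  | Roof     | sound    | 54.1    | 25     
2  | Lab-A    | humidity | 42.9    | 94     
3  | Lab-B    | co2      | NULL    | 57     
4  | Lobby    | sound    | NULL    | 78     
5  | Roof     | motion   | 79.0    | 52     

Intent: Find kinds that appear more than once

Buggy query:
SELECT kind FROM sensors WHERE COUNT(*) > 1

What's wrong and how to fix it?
Bug: COUNT(*) is an aggregate and cannot be used in WHERE

Fix: GROUP BY kind, then filter groups with HAVING COUNT(*) > 1

Corrected query:
SELECT kind FROM sensors GROUP BY kind HAVING COUNT(*) > 1

Result:
kind 
-----
sound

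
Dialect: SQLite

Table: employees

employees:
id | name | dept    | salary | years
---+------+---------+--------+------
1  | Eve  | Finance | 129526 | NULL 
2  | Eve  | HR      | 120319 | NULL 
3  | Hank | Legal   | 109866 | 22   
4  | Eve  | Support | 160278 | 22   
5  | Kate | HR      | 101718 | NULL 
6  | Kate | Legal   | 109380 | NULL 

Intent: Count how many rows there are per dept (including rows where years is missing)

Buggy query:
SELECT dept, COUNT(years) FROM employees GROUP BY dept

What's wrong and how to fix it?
Bug: COUNT(years) skips NULLs, so groups with missing years are undercounted

Fix: Use COUNT(*) to count all rows regardless of NULL

Corrected query:
SELECT dept, COUNT(*) FROM employees GROUP BY dept

Result:
dept    | COUNT(*)
--------+---------
Finance | 1       
HR      | 2       
Legal   | 2       
Support | 1       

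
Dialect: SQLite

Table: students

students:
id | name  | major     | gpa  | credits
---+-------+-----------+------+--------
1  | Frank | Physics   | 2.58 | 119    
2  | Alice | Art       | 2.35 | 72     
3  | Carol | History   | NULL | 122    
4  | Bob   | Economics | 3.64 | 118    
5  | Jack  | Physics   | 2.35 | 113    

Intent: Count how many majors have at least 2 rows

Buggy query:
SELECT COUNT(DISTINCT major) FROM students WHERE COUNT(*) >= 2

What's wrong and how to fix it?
Bug: COUNT(*) cannot appear in WHERE; the per-group count doesn't exist yet

Fix: Group first with HAVING COUNT(*) >= 2, then COUNT the resulting groups

Corrected query:
SELECT COUNT(*) FROM (SELECT major FROM students GROUP BY major HAVING COUNT(*) >= 2)

Result:
COUNT(*)
--------
1       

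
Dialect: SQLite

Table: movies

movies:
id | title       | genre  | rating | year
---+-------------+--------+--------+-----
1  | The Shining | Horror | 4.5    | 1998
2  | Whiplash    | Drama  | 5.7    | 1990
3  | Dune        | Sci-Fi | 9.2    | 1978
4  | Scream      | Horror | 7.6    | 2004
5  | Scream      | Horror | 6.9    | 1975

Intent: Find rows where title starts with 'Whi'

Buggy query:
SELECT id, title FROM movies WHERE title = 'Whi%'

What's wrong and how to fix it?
Bug: Wildcards only work with LIKE; '=' treats '%' as a literal character

Fix: Use LIKE for wildcard pattern matching

Corrected query:
SELECT id, title FROM movies WHERE title LIKE 'Whi%'

Result:
id | title   
---+---------
2  | Whiplash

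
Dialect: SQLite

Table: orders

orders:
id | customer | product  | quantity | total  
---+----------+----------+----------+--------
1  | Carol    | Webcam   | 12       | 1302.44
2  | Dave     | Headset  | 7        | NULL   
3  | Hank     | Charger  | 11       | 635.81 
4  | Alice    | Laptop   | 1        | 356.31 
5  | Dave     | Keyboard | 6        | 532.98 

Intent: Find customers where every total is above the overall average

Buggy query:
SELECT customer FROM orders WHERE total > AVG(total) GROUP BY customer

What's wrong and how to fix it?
Bug: AVG() is an aggregate; it can't sit directly in WHERE

Fix: Use a subquery for AVG and a HAVING MIN(...) filter so the condition holds for every row in the group

Corrected query:
SELECT customer FROM orders GROUP BY customer HAVING MIN(total) > (SELECT AVG(total) FROM orders)

Result:
customer
--------
Carol   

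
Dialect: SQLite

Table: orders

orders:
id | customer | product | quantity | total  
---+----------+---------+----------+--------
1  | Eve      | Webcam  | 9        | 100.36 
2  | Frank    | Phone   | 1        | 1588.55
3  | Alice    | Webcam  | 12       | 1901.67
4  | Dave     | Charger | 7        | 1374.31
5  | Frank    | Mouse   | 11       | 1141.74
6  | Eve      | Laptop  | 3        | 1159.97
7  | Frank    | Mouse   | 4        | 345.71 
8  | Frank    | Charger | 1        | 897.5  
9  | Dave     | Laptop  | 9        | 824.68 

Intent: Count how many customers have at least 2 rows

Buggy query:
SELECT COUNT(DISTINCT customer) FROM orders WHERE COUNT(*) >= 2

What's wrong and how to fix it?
Bug: WHERE filters individual rows, not groups, so a group-level COUNT is invalid there

Fix: Use a subquery that GROUPs and filters with HAVING, then count its rows

Corrected query:
SELECT COUNT(*) FROM (SELECT customer FROM orders GROUP BY customer HAVING COUNT(*) >= 2)

Result:
COUNT(*)
--------
3       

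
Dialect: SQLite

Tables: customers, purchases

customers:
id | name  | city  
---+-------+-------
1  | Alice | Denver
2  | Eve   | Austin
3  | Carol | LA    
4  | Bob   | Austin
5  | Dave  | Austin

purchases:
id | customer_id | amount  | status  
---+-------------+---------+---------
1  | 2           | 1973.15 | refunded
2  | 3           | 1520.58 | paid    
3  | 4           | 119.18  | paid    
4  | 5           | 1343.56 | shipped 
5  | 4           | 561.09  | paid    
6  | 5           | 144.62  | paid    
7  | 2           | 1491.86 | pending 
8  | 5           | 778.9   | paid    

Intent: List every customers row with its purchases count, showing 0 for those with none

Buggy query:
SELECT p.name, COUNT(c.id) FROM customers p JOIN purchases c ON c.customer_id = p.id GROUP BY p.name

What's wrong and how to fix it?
Bug: An inner join excludes parents with zero children

Fix: Use LEFT JOIN so parents without children still appear (COUNT(c.id) gives 0)

Corrected query:
SELECT p.name, COUNT(c.id) FROM customers p LEFT JOIN purchases c ON c.customer_id = p.id GROUP BY p.name

Result:
name  | COUNT(c.id)
------+------------
Alice | 0          
Bob   | 2          
Carol | 1          
Dave  | 3          
Eve   | 2          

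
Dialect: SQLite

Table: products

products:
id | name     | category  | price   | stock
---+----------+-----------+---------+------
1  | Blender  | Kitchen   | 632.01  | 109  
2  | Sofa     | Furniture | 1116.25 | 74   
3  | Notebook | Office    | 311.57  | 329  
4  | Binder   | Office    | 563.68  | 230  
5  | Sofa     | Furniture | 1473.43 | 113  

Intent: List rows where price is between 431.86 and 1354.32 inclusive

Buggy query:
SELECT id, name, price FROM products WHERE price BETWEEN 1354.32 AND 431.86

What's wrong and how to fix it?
Bug: BETWEEN expects the lower bound first; with 1354.32 AND 431.86 the range is empty

Fix: Swap the bounds so the smaller value comes first

Corrected query:
SELECT id, name, price FROM products WHERE price BETWEEN 431.86 AND 1354.32

Result:
id | name    | price  
---+---------+--------
1  | Blender | 632.01 
2  | Sofa    | 1116.25
4  | Binder  | 563.68 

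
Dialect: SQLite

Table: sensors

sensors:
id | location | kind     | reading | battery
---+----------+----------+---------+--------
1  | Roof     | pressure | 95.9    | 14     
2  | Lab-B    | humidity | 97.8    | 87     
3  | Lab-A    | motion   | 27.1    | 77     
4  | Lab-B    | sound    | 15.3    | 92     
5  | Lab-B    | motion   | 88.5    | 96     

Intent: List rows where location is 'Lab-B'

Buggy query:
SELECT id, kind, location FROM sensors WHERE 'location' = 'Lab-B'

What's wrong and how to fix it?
Bug: 'location' in single quotes is a string literal, not the column; the comparison is literal-vs-literal and never true

Fix: Reference the column as location without single quotes

Corrected query:
SELECT id, kind, location FROM sensors WHERE location = 'Lab-B'

Result:
id | kind     | location
---+----------+---------
2  | humidity | Lab-B   
4  | sound    | Lab-B   
5  | motion   | Lab-B   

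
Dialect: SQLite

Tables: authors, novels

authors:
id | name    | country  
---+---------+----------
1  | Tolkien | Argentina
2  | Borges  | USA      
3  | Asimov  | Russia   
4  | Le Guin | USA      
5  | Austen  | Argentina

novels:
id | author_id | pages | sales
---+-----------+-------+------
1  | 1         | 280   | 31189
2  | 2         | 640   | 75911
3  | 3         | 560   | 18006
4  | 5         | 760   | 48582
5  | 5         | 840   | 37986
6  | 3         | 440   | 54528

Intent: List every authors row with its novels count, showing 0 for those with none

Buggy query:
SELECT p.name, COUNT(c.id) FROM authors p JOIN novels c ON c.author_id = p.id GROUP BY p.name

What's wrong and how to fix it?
Bug: INNER JOIN drops authors rows that have no matching novels rows

Fix: Switch to LEFT JOIN to retain unmatched parent rows

Corrected query:
SELECT p.name, COUNT(c.id) FROM authors p LEFT JOIN novels c ON c.author_id = p.id GROUP BY p.name

Result:
name    | COUNT(c.id)
--------+------------
Asimov  | 2          
Austen  | 2          
Borges  | 1          
Le Guin | 0          
Tolkien | 1          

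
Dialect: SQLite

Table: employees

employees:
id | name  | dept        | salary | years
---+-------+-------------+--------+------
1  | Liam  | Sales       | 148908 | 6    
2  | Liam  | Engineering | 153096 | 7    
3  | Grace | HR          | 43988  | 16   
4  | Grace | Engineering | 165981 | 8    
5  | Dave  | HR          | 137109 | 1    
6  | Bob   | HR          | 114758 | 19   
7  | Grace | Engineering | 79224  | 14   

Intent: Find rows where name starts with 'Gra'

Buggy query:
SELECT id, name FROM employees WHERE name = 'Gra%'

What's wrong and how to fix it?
Bug: '=' compares the literal string including the % character; pattern matching needs LIKE

Fix: Replace '=' with LIKE so 'Gra%' is treated as a pattern

Corrected query:
SELECT id, name FROM employees WHERE name LIKE 'Gra%'

Result:
id | name 
---+------
3  | Grace
4  | Grace
7  | Grace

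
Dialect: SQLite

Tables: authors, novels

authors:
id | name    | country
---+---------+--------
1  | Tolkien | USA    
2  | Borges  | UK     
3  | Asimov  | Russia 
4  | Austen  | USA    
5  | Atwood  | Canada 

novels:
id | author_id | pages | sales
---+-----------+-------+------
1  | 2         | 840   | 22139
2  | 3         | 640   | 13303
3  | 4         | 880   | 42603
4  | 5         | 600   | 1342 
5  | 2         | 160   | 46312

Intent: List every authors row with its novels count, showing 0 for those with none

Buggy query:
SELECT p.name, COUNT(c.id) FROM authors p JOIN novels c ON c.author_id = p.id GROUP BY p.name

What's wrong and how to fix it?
Bug: An inner join excludes parents with zero children

Fix: Use LEFT JOIN so parents without children still appear (COUNT(c.id) gives 0)

Corrected query:
SELECT p.name, COUNT(c.id) FROM authors p LEFT JOIN novels c ON c.author_id = p.id GROUP BY p.name

Result:
name    | COUNT(c.id)
--------+------------
Asimov  | 1          
Atwood  | 1          
Austen  | 1          
Borges  | 2          
Tolkien | 0          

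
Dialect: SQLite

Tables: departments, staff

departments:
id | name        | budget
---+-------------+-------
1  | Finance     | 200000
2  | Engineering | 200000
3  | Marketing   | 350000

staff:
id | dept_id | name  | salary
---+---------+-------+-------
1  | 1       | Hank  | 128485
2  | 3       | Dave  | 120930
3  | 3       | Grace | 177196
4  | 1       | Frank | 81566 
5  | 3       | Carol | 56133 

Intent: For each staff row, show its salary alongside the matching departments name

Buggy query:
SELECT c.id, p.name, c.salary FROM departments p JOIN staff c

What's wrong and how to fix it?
Bug: Missing join condition: each staff row is matched to all departments rows instead of just its own

Fix: Specify the join condition linking the foreign key to the parent id

Corrected query:
SELECT c.id, p.name, c.salary FROM departments p JOIN staff c ON c.dept_id = p.id

Result:
id | name      | salary
---+-----------+-------
1  | Finance   | 128485
2  | Marketing | 120930
3  | Marketing | 177196
4  | Finance   | 81566 
5  | Marketing | 56133 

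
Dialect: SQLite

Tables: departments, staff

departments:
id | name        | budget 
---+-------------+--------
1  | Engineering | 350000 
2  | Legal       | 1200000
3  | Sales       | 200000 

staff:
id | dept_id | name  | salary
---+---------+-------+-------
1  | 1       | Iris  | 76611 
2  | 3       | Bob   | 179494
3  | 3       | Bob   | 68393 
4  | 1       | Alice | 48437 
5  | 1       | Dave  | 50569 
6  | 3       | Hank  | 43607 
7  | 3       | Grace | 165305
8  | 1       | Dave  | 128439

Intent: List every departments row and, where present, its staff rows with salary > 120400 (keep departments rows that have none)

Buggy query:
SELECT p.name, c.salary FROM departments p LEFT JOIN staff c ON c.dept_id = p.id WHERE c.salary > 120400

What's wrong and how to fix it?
Bug: Filtering c.salary in WHERE discards the NULL rows produced by LEFT JOIN, turning it into an inner join

Fix: Put 'c.salary > 120400' in the JOIN's ON clause instead of WHERE

Corrected query:
SELECT p.name, c.salary FROM departments p LEFT JOIN staff c ON c.dept_id = p.id AND c.salary > 120400

Result:
name        | salary
------------+-------
Engineering | 128439
Legal       | NULL  
Sales       | 165305
Sales       | 179494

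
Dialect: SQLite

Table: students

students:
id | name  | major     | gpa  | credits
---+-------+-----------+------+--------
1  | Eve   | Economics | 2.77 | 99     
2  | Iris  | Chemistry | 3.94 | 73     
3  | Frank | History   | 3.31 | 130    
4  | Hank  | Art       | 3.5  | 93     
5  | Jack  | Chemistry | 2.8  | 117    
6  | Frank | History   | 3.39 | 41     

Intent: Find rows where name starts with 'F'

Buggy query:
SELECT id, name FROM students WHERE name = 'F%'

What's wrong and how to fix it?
Bug: '=' compares the literal string including the % character; pattern matching needs LIKE

Fix: Replace '=' with LIKE so 'F%' is treated as a pattern

Corrected query:
SELECT id, name FROM students WHERE name LIKE 'F%'

Result:
id | name 
---+------
3  | Frank
6  | Frank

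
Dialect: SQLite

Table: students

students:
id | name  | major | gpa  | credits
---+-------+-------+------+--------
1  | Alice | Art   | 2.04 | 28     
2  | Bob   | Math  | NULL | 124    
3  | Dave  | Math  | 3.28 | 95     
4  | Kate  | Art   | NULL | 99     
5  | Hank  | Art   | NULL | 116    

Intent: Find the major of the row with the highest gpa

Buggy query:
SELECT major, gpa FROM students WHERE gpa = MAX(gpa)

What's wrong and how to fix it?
Bug: MAX(gpa) is an aggregate and cannot be used directly in WHERE

Fix: Wrap MAX in a scalar subquery so WHERE compares against a single value

Corrected query:
SELECT major, gpa FROM students WHERE gpa = (SELECT MAX(gpa) FROM students)

Result:
major | gpa 
------+-----
Math  | 3.28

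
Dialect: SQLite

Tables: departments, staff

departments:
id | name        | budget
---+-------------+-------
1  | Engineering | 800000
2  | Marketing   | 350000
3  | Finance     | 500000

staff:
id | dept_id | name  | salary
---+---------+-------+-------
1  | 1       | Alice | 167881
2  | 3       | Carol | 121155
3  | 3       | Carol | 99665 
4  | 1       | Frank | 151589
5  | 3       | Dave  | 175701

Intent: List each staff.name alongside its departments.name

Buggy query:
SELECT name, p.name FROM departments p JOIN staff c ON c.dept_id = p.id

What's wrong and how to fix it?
Bug: Both tables have a 'name' column; the unqualified reference is ambiguous

Fix: Prefix ambiguous columns with the table alias

Corrected query:
SELECT c.name, p.name FROM departments p JOIN staff c ON c.dept_id = p.id

Result:
name  | name       
------+------------
Alice | Engineering
Carol | Finance    
Carol | Finance    
Frank | Engineering
Dave  | Finance    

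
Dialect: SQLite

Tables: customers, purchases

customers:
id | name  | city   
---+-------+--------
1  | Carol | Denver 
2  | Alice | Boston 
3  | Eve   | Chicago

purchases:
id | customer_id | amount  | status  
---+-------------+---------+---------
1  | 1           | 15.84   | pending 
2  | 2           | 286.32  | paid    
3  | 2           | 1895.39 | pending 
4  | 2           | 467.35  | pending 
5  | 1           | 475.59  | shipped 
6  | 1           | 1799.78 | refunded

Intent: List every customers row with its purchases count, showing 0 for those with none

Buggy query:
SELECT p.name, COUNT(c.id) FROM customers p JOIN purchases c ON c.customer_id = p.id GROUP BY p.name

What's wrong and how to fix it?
Bug: INNER JOIN drops customers rows that have no matching purchases rows

Fix: Use LEFT JOIN so parents without children still appear (COUNT(c.id) gives 0)

Corrected query:
SELECT p.name, COUNT(c.id) FROM customers p LEFT JOIN purchases c ON c.customer_id = p.id GROUP BY p.name

Result:
name  | COUNT(c.id)
------+------------
Alice | 3          
Carol | 3          
Eve   | 0          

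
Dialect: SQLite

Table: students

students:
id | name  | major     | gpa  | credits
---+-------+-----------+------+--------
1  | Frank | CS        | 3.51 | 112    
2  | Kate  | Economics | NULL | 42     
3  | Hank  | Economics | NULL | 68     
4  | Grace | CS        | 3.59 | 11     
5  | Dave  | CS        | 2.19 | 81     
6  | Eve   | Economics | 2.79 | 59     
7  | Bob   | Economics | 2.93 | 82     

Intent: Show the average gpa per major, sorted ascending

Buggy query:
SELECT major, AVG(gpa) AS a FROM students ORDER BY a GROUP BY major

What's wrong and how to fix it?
Bug: GROUP BY must precede ORDER BY

Fix: Reorder: SELECT … FROM … GROUP BY … ORDER BY …

Corrected query:
SELECT major, AVG(gpa) AS a FROM students GROUP BY major ORDER BY a

Result:
major     | a       
----------+---------
Economics | 2.86    
CS        | 3.096667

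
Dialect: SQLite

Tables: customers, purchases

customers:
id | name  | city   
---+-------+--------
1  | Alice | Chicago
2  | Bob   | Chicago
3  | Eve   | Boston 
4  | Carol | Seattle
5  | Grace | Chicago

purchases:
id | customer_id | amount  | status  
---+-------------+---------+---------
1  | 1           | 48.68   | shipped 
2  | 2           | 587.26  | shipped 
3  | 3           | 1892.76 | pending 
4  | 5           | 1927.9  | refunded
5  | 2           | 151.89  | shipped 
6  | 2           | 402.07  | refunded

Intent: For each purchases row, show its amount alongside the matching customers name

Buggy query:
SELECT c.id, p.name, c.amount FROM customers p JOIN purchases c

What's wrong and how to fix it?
Bug: Missing join condition: each purchases row is matched to all customers rows instead of just its own

Fix: Specify the join condition linking the foreign key to the parent id

Corrected query:
SELECT c.id, p.name, c.amount FROM customers p JOIN purchases c ON c.customer_id = p.id

Result:
id | name  | amount 
---+-------+--------
1  | Alice | 48.68  
2  | Bob   | 587.26 
3  | Eve   | 1892.76
4  | Grace | 1927.9 
5  | Bob   | 151.89 
6  | Bob   | 402.07 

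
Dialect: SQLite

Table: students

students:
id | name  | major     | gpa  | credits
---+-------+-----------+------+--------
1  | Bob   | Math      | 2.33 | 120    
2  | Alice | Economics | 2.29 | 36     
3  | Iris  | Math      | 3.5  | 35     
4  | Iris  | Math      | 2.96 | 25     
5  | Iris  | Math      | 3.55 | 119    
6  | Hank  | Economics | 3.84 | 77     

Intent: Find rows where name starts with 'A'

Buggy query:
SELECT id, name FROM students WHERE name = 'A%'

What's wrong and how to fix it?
Bug: '=' compares the literal string including the % character; pattern matching needs LIKE

Fix: Replace '=' with LIKE so 'A%' is treated as a pattern

Corrected query:
SELECT id, name FROM students WHERE name LIKE 'A%'

Result:
id | name 
---+------
2  | Alice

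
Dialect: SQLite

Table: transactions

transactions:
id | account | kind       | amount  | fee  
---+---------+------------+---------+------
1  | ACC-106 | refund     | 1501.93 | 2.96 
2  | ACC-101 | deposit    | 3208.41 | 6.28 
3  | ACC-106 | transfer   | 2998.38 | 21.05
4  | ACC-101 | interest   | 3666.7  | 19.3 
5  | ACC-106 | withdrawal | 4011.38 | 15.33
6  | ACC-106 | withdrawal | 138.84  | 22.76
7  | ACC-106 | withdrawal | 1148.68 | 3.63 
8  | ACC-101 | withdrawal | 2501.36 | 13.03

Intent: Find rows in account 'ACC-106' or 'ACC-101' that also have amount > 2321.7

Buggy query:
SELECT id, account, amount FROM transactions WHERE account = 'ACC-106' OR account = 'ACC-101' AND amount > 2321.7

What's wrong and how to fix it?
Bug: Without parentheses, AND is evaluated before OR, so the amount filter only applies to the 'ACC-101' branch

Fix: Group the OR with parentheses (or use IN), then AND the threshold

Corrected query:
SELECT id, account, amount FROM transactions WHERE (account = 'ACC-106' OR account = 'ACC-101') AND amount > 2321.7

Result:
id | account | amount 
---+---------+--------
2  | ACC-101 | 3208.41
3  | ACC-106 | 2998.38
4  | ACC-101 | 3666.7 
5  | ACC-106 | 4011.38
8  | ACC-101 | 2501.36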